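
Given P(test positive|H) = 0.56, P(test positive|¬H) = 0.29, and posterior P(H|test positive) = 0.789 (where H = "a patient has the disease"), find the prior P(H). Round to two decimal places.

P(H) = 0.66

In odds form, posterior odds = prior odds × likelihood ratio, so prior odds = posterior odds ÷ LR.
Posterior odds = 0.789/(1−0.789) = 3.7393. LR = 0.56/0.29 = 1.9310.
Prior odds = 3.7393/1.9310 = 1.9365, so P(H) = 1.9365/(1+1.9365) ≈ 0.66.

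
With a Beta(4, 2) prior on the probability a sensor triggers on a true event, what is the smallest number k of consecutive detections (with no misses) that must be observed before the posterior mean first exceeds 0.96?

k = 45

After k detections and 0 misses the posterior is Beta(4+k, 2), with mean (4+k)/(4+2+k).
Set (4+k)/(6+k) > 0.96 and solve: k > (0.96·6 − 4)/(1 − 0.96) = 44.000.
The smallest integer exceeding 44.000 is 45.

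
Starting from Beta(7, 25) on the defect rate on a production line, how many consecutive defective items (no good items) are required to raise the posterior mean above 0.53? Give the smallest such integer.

After k defective items and 0 good items the posterior is Beta(7+k, 25), with mean (7+k)/(7+25+k).
Set (7+k)/(32+k) > 0.53 and solve: k > (0.53·32 − 7)/(1 − 0.53) = 21.191.
The smallest integer exceeding 21.191 is 22.

k = 22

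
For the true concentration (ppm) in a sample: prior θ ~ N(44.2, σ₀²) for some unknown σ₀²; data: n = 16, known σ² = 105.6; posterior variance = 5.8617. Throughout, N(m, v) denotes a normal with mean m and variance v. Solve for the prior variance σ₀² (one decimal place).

Posterior precision equals prior precision plus data precision: 1/σ_n² = 1/σ₀² + n/σ².
So 1/σ₀² = 1/5.8617 − 16/105.6 = 0.170599 − 0.151515 = 0.019084.
Hence σ₀² = 1/0.019084 ≈ 52.4.

σ₀² = 52.4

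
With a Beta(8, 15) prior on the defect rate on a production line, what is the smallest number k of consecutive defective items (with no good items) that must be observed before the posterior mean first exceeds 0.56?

After k defective items and 0 good items the posterior is Beta(8+k, 15), with mean (8+k)/(8+15+k).
Set (8+k)/(23+k) > 0.56 and solve: k > (0.56·23 − 8)/(1 − 0.56) = 11.091.
The smallest integer exceeding 11.091 is 12, and checking k=12: (20)/(35) = 0.5714 > 0.56.

k = 12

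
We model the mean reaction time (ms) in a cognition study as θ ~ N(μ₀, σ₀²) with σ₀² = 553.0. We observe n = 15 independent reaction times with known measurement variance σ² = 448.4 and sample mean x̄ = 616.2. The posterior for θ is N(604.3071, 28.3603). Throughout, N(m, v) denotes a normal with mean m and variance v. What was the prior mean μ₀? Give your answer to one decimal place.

With known observation variance, the Normal–Normal posterior has precision τ_n = τ₀ + n/σ² and mean μ_n = (τ₀μ₀ + (n/σ²)x̄)/τ_n.
Here τ₀ = 1/553.0 = 0.001808 and τ_data = 15/448.4 = 0.033452, so τ_n = 0.035260.
Rearranging for μ₀: μ₀ = (μ_n·τ_n − τ_data·x̄)/τ₀ = (604.3071·0.035260 − 0.033452·616.2) / 0.001808 = 0.694746/0.001808 ≈ 384.3.

μ₀ = 384.3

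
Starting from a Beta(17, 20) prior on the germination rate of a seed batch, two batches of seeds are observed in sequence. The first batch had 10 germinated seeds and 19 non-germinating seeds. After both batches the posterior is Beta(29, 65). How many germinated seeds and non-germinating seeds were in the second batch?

2 germinated seeds and 26 non-germinating seeds

Sequential conjugate updates are equivalent to a single update on the pooled data, so total successes = posterior α − prior α and total failures = posterior β − prior β.
Total across both batches: 29−17=12 germinated seeds, 65−20=45 non-germinating seeds.
Subtract the first batch: 12−10=2 germinated seeds and 45−19=26 non-germinating seeds.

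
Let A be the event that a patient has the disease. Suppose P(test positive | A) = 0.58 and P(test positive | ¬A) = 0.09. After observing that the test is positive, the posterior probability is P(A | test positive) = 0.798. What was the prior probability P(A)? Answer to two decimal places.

P(A) = 0.38

In odds form, posterior odds = prior odds × likelihood ratio, so prior odds = posterior odds ÷ LR.
Posterior odds = 0.798/(1−0.798) = 3.9505. LR = 0.58/0.09 = 6.4444.
Prior odds = 3.9505/6.4444 = 0.6130, so P(A) = 0.6130/(1+0.6130) ≈ 0.38.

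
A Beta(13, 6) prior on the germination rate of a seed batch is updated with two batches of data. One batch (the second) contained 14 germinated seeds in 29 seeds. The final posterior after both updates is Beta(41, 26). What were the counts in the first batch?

14 germinated seeds and 5 non-germinating seeds

Sequential conjugate updates are equivalent to a single update on the pooled data, so total successes = posterior α − prior α and total failures = posterior β − prior β.
Total across both batches: 41−13=28 germinated seeds, 26−6=20 non-germinating seeds.
Subtract the second batch: 28−14=14 germinated seeds and 20−15=5 non-germinating seeds.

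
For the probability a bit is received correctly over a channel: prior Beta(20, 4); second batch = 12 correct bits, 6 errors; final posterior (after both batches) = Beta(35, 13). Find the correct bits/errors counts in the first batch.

3 correct bits and 3 errors

Because Beta–binomial updating is additive in the counts, the combined data contributed (α_post−α_prior, β_post−β_prior) successes and failures.
Total across both batches: 35−20=15 correct bits, 13−4=9 errors.
Subtract the second batch: 15−12=3 correct bits and 9−6=3 errors.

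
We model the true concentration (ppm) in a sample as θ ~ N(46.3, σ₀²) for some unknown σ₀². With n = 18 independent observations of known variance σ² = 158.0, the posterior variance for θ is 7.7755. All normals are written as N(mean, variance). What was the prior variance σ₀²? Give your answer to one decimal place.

Posterior precision equals prior precision plus data precision: 1/σ_n² = 1/σ₀² + n/σ².
So 1/σ₀² = 1/7.7755 − 18/158.0 = 0.128609 − 0.113924 = 0.014685.
Hence σ₀² = 1/0.014685 ≈ 68.1.

σ₀² = 68.1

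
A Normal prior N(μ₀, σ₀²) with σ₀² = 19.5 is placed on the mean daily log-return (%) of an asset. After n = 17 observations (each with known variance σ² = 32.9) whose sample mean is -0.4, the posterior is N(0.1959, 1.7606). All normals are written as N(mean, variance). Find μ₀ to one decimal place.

With known observation variance, the Normal–Normal posterior has precision τ_n = τ₀ + n/σ² and mean μ_n = (τ₀μ₀ + (n/σ²)x̄)/τ_n.
Here τ₀ = 1/19.5 = 0.051282 and τ_data = 17/32.9 = 0.516717, so τ_n = 0.567999.
Rearranging for μ₀: μ₀ = (μ_n·τ_n − τ_data·x̄)/τ₀ = (0.1959·0.567999 − 0.516717·-0.4) / 0.051282 = 0.317958/0.051282 ≈ 6.2.

μ₀ = 6.2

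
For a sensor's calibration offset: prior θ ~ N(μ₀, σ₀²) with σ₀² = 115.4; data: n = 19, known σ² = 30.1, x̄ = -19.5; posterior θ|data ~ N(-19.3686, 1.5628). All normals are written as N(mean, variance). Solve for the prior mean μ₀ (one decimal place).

μ₀ = -9.8

The posterior mean is a precision-weighted average: μ_n = (τ₀μ₀ + τ_data·x̄)/(τ₀+τ_data), with τ₀=1/σ₀² and τ_data=n/σ².
Here τ₀ = 1/115.4 = 0.008666 and τ_data = 19/30.1 = 0.631229, so τ_n = 0.639895.
Rearranging for μ₀: μ₀ = (μ_n·τ_n − τ_data·x̄)/τ₀ = (-19.3686·0.639895 − 0.631229·-19.5) / 0.008666 = -0.084905/0.008666 ≈ -9.8.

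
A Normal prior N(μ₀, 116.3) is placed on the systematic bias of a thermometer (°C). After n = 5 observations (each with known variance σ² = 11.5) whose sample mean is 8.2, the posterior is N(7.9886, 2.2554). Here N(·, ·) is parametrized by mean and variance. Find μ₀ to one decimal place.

μ₀ = -2.7

With known observation variance, the Normal–Normal posterior has precision τ_n = τ₀ + n/σ² and mean μ_n = (τ₀μ₀ + (n/σ²)x̄)/τ_n.
Here τ₀ = 1/116.3 = 0.008598 and τ_data = 5/11.5 = 0.434783, so τ_n = 0.443381.
Rearranging for μ₀: μ₀ = (μ_n·τ_n − τ_data·x̄)/τ₀ = (7.9886·0.443381 − 0.434783·8.2) / 0.008598 = -0.023227/0.008598 ≈ -2.7.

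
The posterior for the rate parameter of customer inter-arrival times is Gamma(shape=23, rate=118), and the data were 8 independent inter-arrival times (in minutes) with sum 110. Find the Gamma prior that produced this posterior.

For an exponential likelihood with a Gamma(α, β) prior on the rate, n observations with total T give posterior Gamma(α+n, β+T).
So α = 23 − 8 = 15 and β = 118 − 110 = 8.

Gamma(shape=15, rate=8)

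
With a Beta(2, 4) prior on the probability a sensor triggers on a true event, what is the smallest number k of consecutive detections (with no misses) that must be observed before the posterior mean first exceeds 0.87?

k = 25

After k detections and 0 misses the posterior is Beta(2+k, 4), with mean (2+k)/(2+4+k).
Set (2+k)/(6+k) > 0.87 and solve: k > (0.87·6 − 2)/(1 − 0.87) = 24.769.
The smallest integer exceeding 24.769 is 25.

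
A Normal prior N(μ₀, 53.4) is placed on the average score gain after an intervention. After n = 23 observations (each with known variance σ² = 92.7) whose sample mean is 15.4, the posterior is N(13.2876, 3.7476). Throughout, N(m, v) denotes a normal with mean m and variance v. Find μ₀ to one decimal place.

μ₀ = -14.7

With known observation variance, the Normal–Normal posterior has precision τ_n = τ₀ + n/σ² and mean μ_n = (τ₀μ₀ + (n/σ²)x̄)/τ_n.
Here τ₀ = 1/53.4 = 0.018727 and τ_data = 23/92.7 = 0.248112, so τ_n = 0.266839.
Rearranging for μ₀: μ₀ = (μ_n·τ_n − τ_data·x̄)/τ₀ = (13.2876·0.266839 − 0.248112·15.4) / 0.018727 = -0.275275/0.018727 ≈ -14.7.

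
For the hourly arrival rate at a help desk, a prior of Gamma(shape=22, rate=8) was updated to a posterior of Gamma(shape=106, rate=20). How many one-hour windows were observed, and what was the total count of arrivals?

n = 12 one-hour windows with total 84 arrivals

A Gamma(α, β) prior (rate parametrization) on a Poisson rate with n observations summing to S gives posterior Gamma(α+S, β+n).
Matching: Σxᵢ = 106 − 22 = 84 and n = 20 − 8 = 12.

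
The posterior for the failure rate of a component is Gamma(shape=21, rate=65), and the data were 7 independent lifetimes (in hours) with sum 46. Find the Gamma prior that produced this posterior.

Gamma–exponential conjugacy: posterior shape = α + n, posterior rate = β + Σtᵢ.
So α = 21 − 7 = 14 and β = 65 − 46 = 19.

Gamma(shape=14, rate=19)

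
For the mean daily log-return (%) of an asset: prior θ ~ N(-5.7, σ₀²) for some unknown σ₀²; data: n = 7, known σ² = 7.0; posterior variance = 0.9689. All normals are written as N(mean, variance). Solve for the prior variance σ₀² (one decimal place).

σ₀² = 31.2

Posterior precision equals prior precision plus data precision: 1/σ_n² = 1/σ₀² + n/σ².
So 1/σ₀² = 1/0.9689 − 7/7.0 = 1.032098 − 1.000000 = 0.032098.
Hence σ₀² = 1/0.032098 ≈ 31.2.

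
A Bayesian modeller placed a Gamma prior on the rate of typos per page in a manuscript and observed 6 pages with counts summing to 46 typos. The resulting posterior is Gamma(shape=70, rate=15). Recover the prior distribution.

Gamma–Poisson conjugacy: posterior shape = α + Σxᵢ, posterior rate = β + n.
So α = 70 − 46 = 24 and β = 15 − 6 = 9.

Gamma(shape=24, rate=9)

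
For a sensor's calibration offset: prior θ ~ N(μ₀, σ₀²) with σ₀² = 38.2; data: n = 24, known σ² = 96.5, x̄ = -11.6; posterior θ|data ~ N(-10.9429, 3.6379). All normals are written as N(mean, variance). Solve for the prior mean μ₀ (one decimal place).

The posterior mean is a precision-weighted average: μ_n = (τ₀μ₀ + τ_data·x̄)/(τ₀+τ_data), with τ₀=1/σ₀² and τ_data=n/σ².
Here τ₀ = 1/38.2 = 0.026178 and τ_data = 24/96.5 = 0.248705, so τ_n = 0.274883.
Rearranging for μ₀: μ₀ = (μ_n·τ_n − τ_data·x̄)/τ₀ = (-10.9429·0.274883 − 0.248705·-11.6) / 0.026178 = -0.123039/0.026178 ≈ -4.7.

μ₀ = -4.7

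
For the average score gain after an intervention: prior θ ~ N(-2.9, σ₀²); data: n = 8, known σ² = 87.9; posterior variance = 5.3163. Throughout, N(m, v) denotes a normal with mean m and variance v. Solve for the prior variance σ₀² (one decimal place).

σ₀² = 10.3

Posterior precision equals prior precision plus data precision: 1/σ_n² = 1/σ₀² + n/σ².
So 1/σ₀² = 1/5.3163 − 8/87.9 = 0.188101 − 0.091013 = 0.097088.
Hence σ₀² = 1/0.097088 ≈ 10.3.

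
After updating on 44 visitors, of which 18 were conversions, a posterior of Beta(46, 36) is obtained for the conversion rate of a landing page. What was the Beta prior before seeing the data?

Beta(28, 10)

Beta is conjugate to the binomial likelihood: posterior = Beta(a+s, b+f).
So a = 46 − 18 = 28 and b = 36 − 26 = 10.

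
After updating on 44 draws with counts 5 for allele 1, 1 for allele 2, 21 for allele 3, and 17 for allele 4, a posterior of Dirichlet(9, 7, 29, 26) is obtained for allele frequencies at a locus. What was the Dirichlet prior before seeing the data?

For a Dirichlet(α) prior with multinomial counts c, the posterior is Dirichlet(α + c) componentwise.
Subtract each count from the matching posterior parameter: 9−5=4, 7−1=6, 29−21=8, 26−17=9.

Dirichlet(4, 6, 8, 9)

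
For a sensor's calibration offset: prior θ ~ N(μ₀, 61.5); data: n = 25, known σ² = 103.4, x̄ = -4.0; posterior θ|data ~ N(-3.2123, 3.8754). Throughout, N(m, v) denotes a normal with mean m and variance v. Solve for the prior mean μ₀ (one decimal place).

μ₀ = 8.5

The posterior mean is a precision-weighted average: μ_n = (τ₀μ₀ + τ_data·x̄)/(τ₀+τ_data), with τ₀=1/σ₀² and τ_data=n/σ².
Here τ₀ = 1/61.5 = 0.016260 and τ_data = 25/103.4 = 0.241779, so τ_n = 0.258039.
Rearranging for μ₀: μ₀ = (μ_n·τ_n − τ_data·x̄)/τ₀ = (-3.2123·0.258039 − 0.241779·-4.0) / 0.016260 = 0.138217/0.016260 ≈ 8.5.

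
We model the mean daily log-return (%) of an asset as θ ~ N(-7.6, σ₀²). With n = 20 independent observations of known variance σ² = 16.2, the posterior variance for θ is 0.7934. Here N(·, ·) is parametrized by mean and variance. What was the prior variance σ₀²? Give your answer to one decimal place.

For the Normal–Normal model with known σ², precisions add: τ_n = τ₀ + n/σ².
So 1/σ₀² = 1/0.7934 − 20/16.2 = 1.260398 − 1.234568 = 0.025830.
Hence σ₀² = 1/0.025830 ≈ 38.7.

σ₀² = 38.7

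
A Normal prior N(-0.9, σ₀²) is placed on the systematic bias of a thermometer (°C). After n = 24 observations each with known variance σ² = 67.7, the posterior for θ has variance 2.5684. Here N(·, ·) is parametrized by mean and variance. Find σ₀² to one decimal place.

For the Normal–Normal model with known σ², precisions add: τ_n = τ₀ + n/σ².
So 1/σ₀² = 1/2.5684 − 24/67.7 = 0.389347 − 0.354505 = 0.034842.
Hence σ₀² = 1/0.034842 ≈ 28.7.

σ₀² = 28.7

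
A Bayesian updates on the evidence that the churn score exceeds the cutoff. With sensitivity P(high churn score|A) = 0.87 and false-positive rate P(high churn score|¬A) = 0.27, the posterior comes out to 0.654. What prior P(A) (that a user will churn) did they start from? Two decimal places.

P(A) = 0.37

Bayes' rule in odds form gives O(A|E) = O(A)·[P(E|A)/P(E|¬A)], hence O(A) = O(A|E)/LR.
Posterior odds = 0.654/(1−0.654) = 1.8902. LR = 0.87/0.27 = 3.2222.
Prior odds = 1.8902/3.2222 = 0.5866, so P(A) = 0.5866/(1+0.5866) ≈ 0.37.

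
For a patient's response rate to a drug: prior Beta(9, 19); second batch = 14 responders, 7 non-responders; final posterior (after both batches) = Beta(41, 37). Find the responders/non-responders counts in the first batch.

18 responders and 11 non-responders

Because Beta–binomial updating is additive in the counts, the combined data contributed (α_post−α_prior, β_post−β_prior) successes and failures.
Total across both batches: 41−9=32 responders, 37−19=18 non-responders.
Subtract the second batch: 32−14=18 responders and 18−7=11 non-responders.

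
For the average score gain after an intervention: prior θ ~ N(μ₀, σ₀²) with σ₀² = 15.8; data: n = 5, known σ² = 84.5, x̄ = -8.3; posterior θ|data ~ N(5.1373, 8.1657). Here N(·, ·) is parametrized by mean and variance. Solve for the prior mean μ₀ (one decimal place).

μ₀ = 17.7

With known observation variance, the Normal–Normal posterior has precision τ_n = τ₀ + n/σ² and mean μ_n = (τ₀μ₀ + (n/σ²)x̄)/τ_n.
Here τ₀ = 1/15.8 = 0.063291 and τ_data = 5/84.5 = 0.059172, so τ_n = 0.122463.
Rearranging for μ₀: μ₀ = (μ_n·τ_n − τ_data·x̄)/τ₀ = (5.1373·0.122463 − 0.059172·-8.3) / 0.063291 = 1.120257/0.063291 ≈ 17.7.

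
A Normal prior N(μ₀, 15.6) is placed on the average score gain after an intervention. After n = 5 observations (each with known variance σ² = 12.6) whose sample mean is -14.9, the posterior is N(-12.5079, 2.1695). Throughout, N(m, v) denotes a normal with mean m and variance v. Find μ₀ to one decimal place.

The posterior mean is a precision-weighted average: μ_n = (τ₀μ₀ + τ_data·x̄)/(τ₀+τ_data), with τ₀=1/σ₀² and τ_data=n/σ².
Here τ₀ = 1/15.6 = 0.064103 and τ_data = 5/12.6 = 0.396825, so τ_n = 0.460928.
Rearranging for μ₀: μ₀ = (μ_n·τ_n − τ_data·x̄)/τ₀ = (-12.5079·0.460928 − 0.396825·-14.9) / 0.064103 = 0.147451/0.064103 ≈ 2.3.

μ₀ = 2.3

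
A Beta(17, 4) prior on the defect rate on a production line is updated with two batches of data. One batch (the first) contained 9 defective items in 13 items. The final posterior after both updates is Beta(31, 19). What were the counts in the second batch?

5 defective items and 11 good items

Sequential conjugate updates are equivalent to a single update on the pooled data, so total successes = posterior α − prior α and total failures = posterior β − prior β.
Total across both batches: 31−17=14 defective items, 19−4=15 good items.
Subtract the first batch: 14−9=5 defective items and 15−4=11 good items.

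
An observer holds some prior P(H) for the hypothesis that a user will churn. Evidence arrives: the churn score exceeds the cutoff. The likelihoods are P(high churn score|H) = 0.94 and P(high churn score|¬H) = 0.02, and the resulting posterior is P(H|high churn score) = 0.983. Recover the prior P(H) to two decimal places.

In odds form, posterior odds = prior odds × likelihood ratio, so prior odds = posterior odds ÷ LR.
Posterior odds = 0.983/(1−0.983) = 57.8235. LR = 0.94/0.02 = 47.0000.
Prior odds = 57.8235/47.0000 = 1.2303, so P(H) = 1.2303/(1+1.2303) ≈ 0.55.

P(H) = 0.55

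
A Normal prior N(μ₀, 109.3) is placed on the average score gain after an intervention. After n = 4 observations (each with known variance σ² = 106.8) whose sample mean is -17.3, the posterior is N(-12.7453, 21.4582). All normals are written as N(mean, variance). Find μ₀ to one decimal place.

μ₀ = 5.9

With known observation variance, the Normal–Normal posterior has precision τ_n = τ₀ + n/σ² and mean μ_n = (τ₀μ₀ + (n/σ²)x̄)/τ_n.
Here τ₀ = 1/109.3 = 0.009149 and τ_data = 4/106.8 = 0.037453, so τ_n = 0.046602.
Rearranging for μ₀: μ₀ = (μ_n·τ_n − τ_data·x̄)/τ₀ = (-12.7453·0.046602 − 0.037453·-17.3) / 0.009149 = 0.053980/0.009149 ≈ 5.9.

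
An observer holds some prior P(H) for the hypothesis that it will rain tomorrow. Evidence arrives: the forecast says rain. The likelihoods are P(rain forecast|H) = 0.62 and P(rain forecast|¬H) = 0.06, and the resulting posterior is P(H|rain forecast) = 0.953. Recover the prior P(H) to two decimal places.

P(H) = 0.66

In odds form, posterior odds = prior odds × likelihood ratio, so prior odds = posterior odds ÷ LR.
Posterior odds = 0.953/(1−0.953) = 20.2766. LR = 0.62/0.06 = 10.3333.
Prior odds = 20.2766/10.3333 = 1.9623, so P(H) = 1.9623/(1+1.9623) ≈ 0.66.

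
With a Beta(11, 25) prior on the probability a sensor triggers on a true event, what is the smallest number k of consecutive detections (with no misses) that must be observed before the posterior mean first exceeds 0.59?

k = 25

After k detections and 0 misses the posterior is Beta(11+k, 25), with mean (11+k)/(11+25+k).
Set (11+k)/(36+k) > 0.59 and solve: k > (0.59·36 − 11)/(1 − 0.59) = 24.976.
The smallest integer exceeding 24.976 is 25, and checking k=25: (36)/(61) = 0.5902 > 0.59.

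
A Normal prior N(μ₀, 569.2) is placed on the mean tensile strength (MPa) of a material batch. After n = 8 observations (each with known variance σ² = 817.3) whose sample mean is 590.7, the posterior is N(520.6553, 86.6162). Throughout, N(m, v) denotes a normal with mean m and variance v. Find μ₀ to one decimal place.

μ₀ = 130.4

With known observation variance, the Normal–Normal posterior has precision τ_n = τ₀ + n/σ² and mean μ_n = (τ₀μ₀ + (n/σ²)x̄)/τ_n.
Here τ₀ = 1/569.2 = 0.001757 and τ_data = 8/817.3 = 0.009788, so τ_n = 0.011545.
Rearranging for μ₀: μ₀ = (μ_n·τ_n − τ_data·x̄)/τ₀ = (520.6553·0.011545 − 0.009788·590.7) / 0.001757 = 0.229194/0.001757 ≈ 130.4.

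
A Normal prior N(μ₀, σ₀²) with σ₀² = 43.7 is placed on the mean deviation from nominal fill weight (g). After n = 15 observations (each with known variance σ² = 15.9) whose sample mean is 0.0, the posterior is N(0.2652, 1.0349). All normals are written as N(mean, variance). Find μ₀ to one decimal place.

μ₀ = 11.2

With known observation variance, the Normal–Normal posterior has precision τ_n = τ₀ + n/σ² and mean μ_n = (τ₀μ₀ + (n/σ²)x̄)/τ_n.
Here τ₀ = 1/43.7 = 0.022883 and τ_data = 15/15.9 = 0.943396, so τ_n = 0.966279.
Rearranging for μ₀: μ₀ = (μ_n·τ_n − τ_data·x̄)/τ₀ = (0.2652·0.966279 − 0.943396·0.0) / 0.022883 = 0.256257/0.022883 ≈ 11.2.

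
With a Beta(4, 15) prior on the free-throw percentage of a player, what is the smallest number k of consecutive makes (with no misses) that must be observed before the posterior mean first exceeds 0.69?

k = 30

After k makes and 0 misses the posterior is Beta(4+k, 15), with mean (4+k)/(4+15+k).
Set (4+k)/(19+k) > 0.69 and solve: k > (0.69·19 − 4)/(1 − 0.69) = 29.387.
The smallest integer exceeding 29.387 is 30, and checking k=30: (34)/(49) = 0.6939 > 0.69.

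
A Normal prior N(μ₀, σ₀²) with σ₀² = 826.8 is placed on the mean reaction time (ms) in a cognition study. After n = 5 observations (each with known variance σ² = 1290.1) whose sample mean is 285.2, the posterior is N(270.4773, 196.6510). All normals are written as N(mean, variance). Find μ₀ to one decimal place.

With known observation variance, the Normal–Normal posterior has precision τ_n = τ₀ + n/σ² and mean μ_n = (τ₀μ₀ + (n/σ²)x̄)/τ_n.
Here τ₀ = 1/826.8 = 0.001209 and τ_data = 5/1290.1 = 0.003876, so τ_n = 0.005085.
Rearranging for μ₀: μ₀ = (μ_n·τ_n − τ_data·x̄)/τ₀ = (270.4773·0.005085 − 0.003876·285.2) / 0.001209 = 0.269942/0.001209 ≈ 223.3.

μ₀ = 223.3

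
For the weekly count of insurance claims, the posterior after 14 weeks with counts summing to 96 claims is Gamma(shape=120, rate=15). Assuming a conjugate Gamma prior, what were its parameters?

A Gamma(α, β) prior (rate parametrization) on a Poisson rate with n observations summing to S gives posterior Gamma(α+S, β+n).
So α = 120 − 96 = 24 and β = 15 − 14 = 1.

Gamma(shape=24, rate=1)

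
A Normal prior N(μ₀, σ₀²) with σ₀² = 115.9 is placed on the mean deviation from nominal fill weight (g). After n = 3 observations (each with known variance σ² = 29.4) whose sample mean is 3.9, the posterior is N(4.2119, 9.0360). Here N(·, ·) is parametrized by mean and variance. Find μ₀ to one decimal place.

With known observation variance, the Normal–Normal posterior has precision τ_n = τ₀ + n/σ² and mean μ_n = (τ₀μ₀ + (n/σ²)x̄)/τ_n.
Here τ₀ = 1/115.9 = 0.008628 and τ_data = 3/29.4 = 0.102041, so τ_n = 0.110669.
Rearranging for μ₀: μ₀ = (μ_n·τ_n − τ_data·x̄)/τ₀ = (4.2119·0.110669 − 0.102041·3.9) / 0.008628 = 0.068167/0.008628 ≈ 7.9.

μ₀ = 7.9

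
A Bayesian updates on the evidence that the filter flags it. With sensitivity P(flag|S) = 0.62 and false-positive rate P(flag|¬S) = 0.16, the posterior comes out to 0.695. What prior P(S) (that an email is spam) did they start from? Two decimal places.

P(S) = 0.37

Bayes' rule in odds form gives O(S|E) = O(S)·[P(E|S)/P(E|¬S)], hence O(S) = O(S|E)/LR.
Posterior odds = 0.695/(1−0.695) = 2.2787. LR = 0.62/0.16 = 3.8750.
Prior odds = 2.2787/3.8750 = 0.5881, so P(S) = 0.5881/(1+0.5881) ≈ 0.37.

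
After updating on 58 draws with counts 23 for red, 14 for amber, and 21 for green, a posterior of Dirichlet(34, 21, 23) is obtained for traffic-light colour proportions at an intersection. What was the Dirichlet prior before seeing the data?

For a Dirichlet(α) prior with multinomial counts c, the posterior is Dirichlet(α + c) componentwise.
Subtract each count from the matching posterior parameter: 34−23=11, 21−14=7, 23−21=2.

Dirichlet(11, 7, 2)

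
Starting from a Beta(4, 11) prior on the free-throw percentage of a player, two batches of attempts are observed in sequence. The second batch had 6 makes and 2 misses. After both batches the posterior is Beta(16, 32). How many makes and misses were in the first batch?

6 makes and 19 misses

Sequential conjugate updates are equivalent to a single update on the pooled data, so total successes = posterior α − prior α and total failures = posterior β − prior β.
Total across both batches: 16−4=12 makes, 32−11=21 misses.
Subtract the second batch: 12−6=6 makes and 21−2=19 misses.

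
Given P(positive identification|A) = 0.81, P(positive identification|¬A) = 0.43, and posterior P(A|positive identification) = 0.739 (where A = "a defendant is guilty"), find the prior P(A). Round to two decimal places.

In odds form, posterior odds = prior odds × likelihood ratio, so prior odds = posterior odds ÷ LR.
Posterior odds = 0.739/(1−0.739) = 2.8314. LR = 0.81/0.43 = 1.8837.
Prior odds = 2.8314/1.8837 = 1.5031, so P(A) = 1.5031/(1+1.5031) ≈ 0.60.

P(A) = 0.60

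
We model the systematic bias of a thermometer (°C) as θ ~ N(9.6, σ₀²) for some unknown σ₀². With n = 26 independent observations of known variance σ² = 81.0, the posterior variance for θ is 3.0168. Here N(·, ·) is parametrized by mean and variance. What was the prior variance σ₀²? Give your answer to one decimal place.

Posterior precision equals prior precision plus data precision: 1/σ_n² = 1/σ₀² + n/σ².
So 1/σ₀² = 1/3.0168 − 26/81.0 = 0.331477 − 0.320988 = 0.010489.
Hence σ₀² = 1/0.010489 ≈ 95.3.

σ₀² = 95.3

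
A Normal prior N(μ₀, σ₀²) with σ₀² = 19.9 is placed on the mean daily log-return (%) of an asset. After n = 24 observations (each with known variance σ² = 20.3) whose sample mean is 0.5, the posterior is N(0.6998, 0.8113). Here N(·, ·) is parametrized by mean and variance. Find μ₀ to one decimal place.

μ₀ = 5.4

The posterior mean is a precision-weighted average: μ_n = (τ₀μ₀ + τ_data·x̄)/(τ₀+τ_data), with τ₀=1/σ₀² and τ_data=n/σ².
Here τ₀ = 1/19.9 = 0.050251 and τ_data = 24/20.3 = 1.182266, so τ_n = 1.232517.
Rearranging for μ₀: μ₀ = (μ_n·τ_n − τ_data·x̄)/τ₀ = (0.6998·1.232517 − 1.182266·0.5) / 0.050251 = 0.271382/0.050251 ≈ 5.4.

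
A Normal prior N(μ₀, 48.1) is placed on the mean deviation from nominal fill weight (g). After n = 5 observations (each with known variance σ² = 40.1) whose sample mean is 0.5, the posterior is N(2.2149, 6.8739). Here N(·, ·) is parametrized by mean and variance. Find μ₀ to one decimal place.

With known observation variance, the Normal–Normal posterior has precision τ_n = τ₀ + n/σ² and mean μ_n = (τ₀μ₀ + (n/σ²)x̄)/τ_n.
Here τ₀ = 1/48.1 = 0.020790 and τ_data = 5/40.1 = 0.124688, so τ_n = 0.145478.
Rearranging for μ₀: μ₀ = (μ_n·τ_n − τ_data·x̄)/τ₀ = (2.2149·0.145478 − 0.124688·0.5) / 0.020790 = 0.259875/0.020790 ≈ 12.5.

μ₀ = 12.5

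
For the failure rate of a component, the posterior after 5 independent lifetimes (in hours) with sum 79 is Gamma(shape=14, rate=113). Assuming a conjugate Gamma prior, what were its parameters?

Gamma–exponential conjugacy: posterior shape = α + n, posterior rate = β + Σtᵢ.
So α = 14 − 5 = 9 and β = 113 − 79 = 34.

Gamma(shape=9, rate=34)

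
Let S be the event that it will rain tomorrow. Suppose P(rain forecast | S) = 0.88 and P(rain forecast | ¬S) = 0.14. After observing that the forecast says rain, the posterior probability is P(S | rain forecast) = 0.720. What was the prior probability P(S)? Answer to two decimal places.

P(S) = 0.29

Bayes' rule in odds form gives O(S|E) = O(S)·[P(E|S)/P(E|¬S)], hence O(S) = O(S|E)/LR.
Posterior odds = 0.720/(1−0.720) = 2.5714. LR = 0.88/0.14 = 6.2857.
Prior odds = 2.5714/6.2857 = 0.4091, so P(S) = 0.4091/(1+0.4091) ≈ 0.29.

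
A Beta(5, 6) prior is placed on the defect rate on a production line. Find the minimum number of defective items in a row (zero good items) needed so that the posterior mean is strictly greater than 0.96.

After k defective items and 0 good items the posterior is Beta(5+k, 6), with mean (5+k)/(5+6+k).
Set (5+k)/(11+k) > 0.96 and solve: k > (0.96·11 − 5)/(1 − 0.96) = 139.000.
The smallest integer exceeding 139.000 is 140, and checking k=140: (145)/(151) = 0.9603 > 0.96.

k = 140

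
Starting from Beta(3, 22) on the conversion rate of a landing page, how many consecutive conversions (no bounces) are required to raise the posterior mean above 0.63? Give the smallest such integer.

k = 35

After k conversions and 0 bounces the posterior is Beta(3+k, 22), with mean (3+k)/(3+22+k).
Set (3+k)/(25+k) > 0.63 and solve: k > (0.63·25 − 3)/(1 − 0.63) = 34.459.
The smallest integer exceeding 34.459 is 35.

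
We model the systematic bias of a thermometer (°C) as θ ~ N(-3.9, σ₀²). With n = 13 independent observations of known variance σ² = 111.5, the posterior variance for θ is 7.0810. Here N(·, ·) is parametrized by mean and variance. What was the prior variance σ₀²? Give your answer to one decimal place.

Posterior precision equals prior precision plus data precision: 1/σ_n² = 1/σ₀² + n/σ².
So 1/σ₀² = 1/7.0810 − 13/111.5 = 0.141223 − 0.116592 = 0.024631.
Hence σ₀² = 1/0.024631 ≈ 40.6.

σ₀² = 40.6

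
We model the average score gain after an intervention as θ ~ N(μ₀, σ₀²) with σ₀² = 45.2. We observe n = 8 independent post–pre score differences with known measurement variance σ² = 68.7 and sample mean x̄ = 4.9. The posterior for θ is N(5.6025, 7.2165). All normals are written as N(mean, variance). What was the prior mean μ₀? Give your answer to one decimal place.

μ₀ = 9.3

With known observation variance, the Normal–Normal posterior has precision τ_n = τ₀ + n/σ² and mean μ_n = (τ₀μ₀ + (n/σ²)x̄)/τ_n.
Here τ₀ = 1/45.2 = 0.022124 and τ_data = 8/68.7 = 0.116448, so τ_n = 0.138572.
Rearranging for μ₀: μ₀ = (μ_n·τ_n − τ_data·x̄)/τ₀ = (5.6025·0.138572 − 0.116448·4.9) / 0.022124 = 0.205754/0.022124 ≈ 9.3.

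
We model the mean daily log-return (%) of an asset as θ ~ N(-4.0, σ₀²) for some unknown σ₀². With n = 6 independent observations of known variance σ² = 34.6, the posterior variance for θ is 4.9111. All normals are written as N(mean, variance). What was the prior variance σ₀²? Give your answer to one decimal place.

For the Normal–Normal model with known σ², precisions add: τ_n = τ₀ + n/σ².
So 1/σ₀² = 1/4.9111 − 6/34.6 = 0.203620 − 0.173410 = 0.030210.
Hence σ₀² = 1/0.030210 ≈ 33.1.

σ₀² = 33.1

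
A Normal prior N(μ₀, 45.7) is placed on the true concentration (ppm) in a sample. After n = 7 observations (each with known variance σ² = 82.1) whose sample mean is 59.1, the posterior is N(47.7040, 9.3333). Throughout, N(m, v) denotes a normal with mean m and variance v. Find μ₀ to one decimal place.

With known observation variance, the Normal–Normal posterior has precision τ_n = τ₀ + n/σ² and mean μ_n = (τ₀μ₀ + (n/σ²)x̄)/τ_n.
Here τ₀ = 1/45.7 = 0.021882 and τ_data = 7/82.1 = 0.085262, so τ_n = 0.107144.
Rearranging for μ₀: μ₀ = (μ_n·τ_n − τ_data·x̄)/τ₀ = (47.7040·0.107144 − 0.085262·59.1) / 0.021882 = 0.072213/0.021882 ≈ 3.3.

μ₀ = 3.3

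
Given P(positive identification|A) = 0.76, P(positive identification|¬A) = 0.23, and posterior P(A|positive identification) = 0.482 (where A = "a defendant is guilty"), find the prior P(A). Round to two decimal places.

P(A) = 0.22

Bayes' rule in odds form gives O(A|E) = O(A)·[P(E|A)/P(E|¬A)], hence O(A) = O(A|E)/LR.
Posterior odds = 0.482/(1−0.482) = 0.9305. LR = 0.76/0.23 = 3.3043.
Prior odds = 0.9305/3.3043 = 0.2816, so P(A) = 0.2816/(1+0.2816) ≈ 0.22.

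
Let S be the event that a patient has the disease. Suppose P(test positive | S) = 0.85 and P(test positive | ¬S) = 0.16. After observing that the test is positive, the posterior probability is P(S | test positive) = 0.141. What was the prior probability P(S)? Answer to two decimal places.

P(S) = 0.03

Bayes' rule in odds form gives O(S|E) = O(S)·[P(E|S)/P(E|¬S)], hence O(S) = O(S|E)/LR.
Posterior odds = 0.141/(1−0.141) = 0.1641. LR = 0.85/0.16 = 5.3125.
Prior odds = 0.1641/5.3125 = 0.0309, so P(S) = 0.0309/(1+0.0309) ≈ 0.03.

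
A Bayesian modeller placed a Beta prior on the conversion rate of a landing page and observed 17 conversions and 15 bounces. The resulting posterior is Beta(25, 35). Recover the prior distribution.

A Beta(α, β) prior with s successes and f failures in binomial data gives a Beta(α+s, β+f) posterior.
Subtract the data counts: 25−17=8, 35−15=20.

Beta(8, 20)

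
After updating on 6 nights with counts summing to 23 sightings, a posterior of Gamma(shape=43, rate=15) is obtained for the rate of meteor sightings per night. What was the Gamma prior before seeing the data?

Gamma–Poisson conjugacy: posterior shape = α + Σxᵢ, posterior rate = β + n.
So α = 43 − 23 = 20 and β = 15 − 6 = 9.

Gamma(shape=20, rate=9)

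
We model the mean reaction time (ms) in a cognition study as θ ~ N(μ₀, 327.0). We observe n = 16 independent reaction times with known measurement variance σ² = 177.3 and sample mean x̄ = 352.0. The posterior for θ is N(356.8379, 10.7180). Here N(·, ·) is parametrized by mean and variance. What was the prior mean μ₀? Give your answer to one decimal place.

With known observation variance, the Normal–Normal posterior has precision τ_n = τ₀ + n/σ² and mean μ_n = (τ₀μ₀ + (n/σ²)x̄)/τ_n.
Here τ₀ = 1/327.0 = 0.003058 and τ_data = 16/177.3 = 0.090243, so τ_n = 0.093301.
Rearranging for μ₀: μ₀ = (μ_n·τ_n − τ_data·x̄)/τ₀ = (356.8379·0.093301 − 0.090243·352.0) / 0.003058 = 1.527797/0.003058 ≈ 499.6.

μ₀ = 499.6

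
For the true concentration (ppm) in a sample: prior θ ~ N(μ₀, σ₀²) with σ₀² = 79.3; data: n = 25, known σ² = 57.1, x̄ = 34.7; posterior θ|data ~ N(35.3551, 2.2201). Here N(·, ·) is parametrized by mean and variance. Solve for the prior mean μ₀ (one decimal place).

With known observation variance, the Normal–Normal posterior has precision τ_n = τ₀ + n/σ² and mean μ_n = (τ₀μ₀ + (n/σ²)x̄)/τ_n.
Here τ₀ = 1/79.3 = 0.012610 and τ_data = 25/57.1 = 0.437828, so τ_n = 0.450438.
Rearranging for μ₀: μ₀ = (μ_n·τ_n − τ_data·x̄)/τ₀ = (35.3551·0.450438 − 0.437828·34.7) / 0.012610 = 0.732649/0.012610 ≈ 58.1.

μ₀ = 58.1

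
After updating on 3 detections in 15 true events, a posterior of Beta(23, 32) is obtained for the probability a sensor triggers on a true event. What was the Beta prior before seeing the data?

Beta is conjugate to the binomial likelihood: posterior = Beta(α+s, β+f).
Subtract the data counts: 23−3=20, 32−12=20.

Beta(20, 20)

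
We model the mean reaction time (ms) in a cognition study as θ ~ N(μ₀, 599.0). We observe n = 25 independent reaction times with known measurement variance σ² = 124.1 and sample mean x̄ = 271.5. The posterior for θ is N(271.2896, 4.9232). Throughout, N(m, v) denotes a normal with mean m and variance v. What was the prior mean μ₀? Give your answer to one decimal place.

With known observation variance, the Normal–Normal posterior has precision τ_n = τ₀ + n/σ² and mean μ_n = (τ₀μ₀ + (n/σ²)x̄)/τ_n.
Here τ₀ = 1/599.0 = 0.001669 and τ_data = 25/124.1 = 0.201450, so τ_n = 0.203119.
Rearranging for μ₀: μ₀ = (μ_n·τ_n − τ_data·x̄)/τ₀ = (271.2896·0.203119 − 0.201450·271.5) / 0.001669 = 0.410397/0.001669 ≈ 245.9.

μ₀ = 245.9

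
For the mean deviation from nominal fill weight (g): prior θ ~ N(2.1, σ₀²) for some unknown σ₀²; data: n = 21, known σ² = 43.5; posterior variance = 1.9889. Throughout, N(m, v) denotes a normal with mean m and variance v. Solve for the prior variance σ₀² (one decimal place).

Posterior precision equals prior precision plus data precision: 1/σ_n² = 1/σ₀² + n/σ².
So 1/σ₀² = 1/1.9889 − 21/43.5 = 0.502790 − 0.482759 = 0.020031.
Hence σ₀² = 1/0.020031 ≈ 49.9.

σ₀² = 49.9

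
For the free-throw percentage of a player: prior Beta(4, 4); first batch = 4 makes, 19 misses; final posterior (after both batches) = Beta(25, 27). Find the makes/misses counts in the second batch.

Because Beta–binomial updating is additive in the counts, the combined data contributed (α_post−α_prior, β_post−β_prior) successes and failures.
Total across both batches: 25−4=21 makes, 27−4=23 misses.
Subtract the first batch: 21−4=17 makes and 23−19=4 misses.

17 makes and 4 misses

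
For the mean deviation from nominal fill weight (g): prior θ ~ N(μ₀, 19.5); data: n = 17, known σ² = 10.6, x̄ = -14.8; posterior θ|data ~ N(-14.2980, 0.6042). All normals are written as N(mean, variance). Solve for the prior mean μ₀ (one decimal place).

μ₀ = 1.4

With known observation variance, the Normal–Normal posterior has precision τ_n = τ₀ + n/σ² and mean μ_n = (τ₀μ₀ + (n/σ²)x̄)/τ_n.
Here τ₀ = 1/19.5 = 0.051282 and τ_data = 17/10.6 = 1.603774, so τ_n = 1.655056.
Rearranging for μ₀: μ₀ = (μ_n·τ_n − τ_data·x̄)/τ₀ = (-14.2980·1.655056 − 1.603774·-14.8) / 0.051282 = 0.071865/0.051282 ≈ 1.4.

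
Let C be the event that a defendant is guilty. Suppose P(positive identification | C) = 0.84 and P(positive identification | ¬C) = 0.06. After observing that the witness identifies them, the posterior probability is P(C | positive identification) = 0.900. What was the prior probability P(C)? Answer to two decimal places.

P(C) = 0.39

In odds form, posterior odds = prior odds × likelihood ratio, so prior odds = posterior odds ÷ LR.
Posterior odds = 0.900/(1−0.900) = 9.0000. LR = 0.84/0.06 = 14.0000.
Prior odds = 9.0000/14.0000 = 0.6429, so P(C) = 0.6429/(1+0.6429) ≈ 0.39.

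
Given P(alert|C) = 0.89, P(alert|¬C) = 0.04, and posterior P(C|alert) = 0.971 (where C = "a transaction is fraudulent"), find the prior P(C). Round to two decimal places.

Bayes' rule in odds form gives O(C|E) = O(C)·[P(E|C)/P(E|¬C)], hence O(C) = O(C|E)/LR.
Posterior odds = 0.971/(1−0.971) = 33.4828. LR = 0.89/0.04 = 22.2500.
Prior odds = 33.4828/22.2500 = 1.5048, so P(C) = 1.5048/(1+1.5048) ≈ 0.60.

P(C) = 0.60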